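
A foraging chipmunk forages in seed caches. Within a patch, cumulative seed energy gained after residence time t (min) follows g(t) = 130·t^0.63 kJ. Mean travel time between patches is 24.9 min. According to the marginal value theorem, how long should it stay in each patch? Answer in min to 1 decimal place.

42.4 min

Optimal t* satisfies g'(t*) = g(t*)/(T + t*).
g'(t) = 0.63·130·t^-0.37. Setting 0.63·130·t^-0.37 = 130·t^0.63/(24.9+t) gives 0.63(24.9+t) = t, so 0.37·t = 0.63×24.9.
t* = 0.63×24.9/0.37 = 42.4 min.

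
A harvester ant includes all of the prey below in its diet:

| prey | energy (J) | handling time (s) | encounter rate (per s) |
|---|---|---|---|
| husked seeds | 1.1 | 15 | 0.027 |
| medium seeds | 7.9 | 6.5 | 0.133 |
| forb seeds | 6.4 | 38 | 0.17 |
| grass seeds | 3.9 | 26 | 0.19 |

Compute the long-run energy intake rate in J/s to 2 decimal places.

R = (0.027×1.1 + 0.133×7.9 + 0.17×6.4 + 0.19×3.9) / (1 + 0.027×15 + 0.133×6.5 + 0.17×38 + 0.19×26) = 2.909/13.67 = 0.2128 J/s.

0.21 J/s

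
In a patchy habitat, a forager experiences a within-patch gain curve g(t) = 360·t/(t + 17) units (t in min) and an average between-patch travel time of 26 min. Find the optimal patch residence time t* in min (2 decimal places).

21.02 min

By the marginal value theorem, leave when the instantaneous gain rate g'(t) equals the habitat-wide average g(t)/(T + t).
g'(t) = 360·17/(t + 17)². Setting 360·17/(t+17)² = 360t/[(t+17)(26+t)] gives 17(26+t) = t(t+17), so t² = 17×26 = 442.
t* = √442 = 21.02 min.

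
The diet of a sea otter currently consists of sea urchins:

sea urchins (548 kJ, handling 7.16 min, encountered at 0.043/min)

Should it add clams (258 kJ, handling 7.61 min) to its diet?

Current rate: (0.043×548)/(1 + 0.043×7.16) = 18.02 kJ/min.
Profitability of clams: 258/7.61 = 33.9 kJ/min.
33.9 > 18.02, so adding clams raises the average — include it.

Yes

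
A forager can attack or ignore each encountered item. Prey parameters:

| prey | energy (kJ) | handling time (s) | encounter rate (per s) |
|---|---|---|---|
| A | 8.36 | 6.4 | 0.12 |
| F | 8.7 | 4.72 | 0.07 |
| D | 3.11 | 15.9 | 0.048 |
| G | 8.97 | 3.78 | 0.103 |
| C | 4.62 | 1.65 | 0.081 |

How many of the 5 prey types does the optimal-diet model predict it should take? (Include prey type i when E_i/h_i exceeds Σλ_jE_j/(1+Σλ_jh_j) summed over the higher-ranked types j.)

E/h in descending order: C 2.8, G 2.37, F 1.84, A 1.31, D 0.196 kJ/s. The optimal diet is the largest prefix of this list for which every included type satisfies E_i/h_i > R on the types above it.
Rate on top 1: 0.3301. G: 2.37 > 0.3301 → include.
Rate on top 2: 0.8524. F: 1.84 > 0.8524 → include.
Rate on top 3: 1.029. A: 1.31 > 1.029 → include.
Rate on top 4: 1.11. D: 0.196 < 1.11 → exclude; stop.
Optimal diet: C, G, F, A — 4 of 5 types.

4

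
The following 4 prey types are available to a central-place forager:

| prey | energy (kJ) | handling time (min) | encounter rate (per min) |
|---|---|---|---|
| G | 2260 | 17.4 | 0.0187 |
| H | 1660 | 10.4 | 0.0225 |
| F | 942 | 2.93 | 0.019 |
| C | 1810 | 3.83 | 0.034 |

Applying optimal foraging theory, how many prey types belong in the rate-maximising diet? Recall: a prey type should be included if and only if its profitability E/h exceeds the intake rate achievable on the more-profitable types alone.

4

Profitabilities (E/h, kJ/min): C 473, F 322, H 160, G 130. Add prey in this order while the next type's profitability exceeds the intake rate on those already taken.
Rate on top 1: 54.45. F: 322 > 54.45 → include.
Rate on top 2: 66.99. H: 160 > 66.99 → include.
Rate on top 3: 82.25. G: 130 > 82.25 → include.
Optimal diet: C, F, H, G — 4 of 4 types.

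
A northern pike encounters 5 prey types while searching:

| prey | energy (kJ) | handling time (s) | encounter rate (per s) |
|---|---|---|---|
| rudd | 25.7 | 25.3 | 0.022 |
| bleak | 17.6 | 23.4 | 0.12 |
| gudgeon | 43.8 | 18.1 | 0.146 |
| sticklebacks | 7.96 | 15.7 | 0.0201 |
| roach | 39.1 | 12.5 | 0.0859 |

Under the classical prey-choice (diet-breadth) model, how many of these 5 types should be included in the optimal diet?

2

E/h in descending order: roach 3.13, gudgeon 2.42, rudd 1.02, bleak 0.752, sticklebacks 0.507 kJ/s. The optimal diet is the largest prefix of this list for which every included type satisfies E_i/h_i > R on the types above it.
Rate on top 1: 1.62. gudgeon: 2.42 > 1.62 → include.
Rate on top 2: 2.068. rudd: 1.02 < 2.068 → exclude; stop.
Optimal diet: roach, gudgeon — 2 of 5 types.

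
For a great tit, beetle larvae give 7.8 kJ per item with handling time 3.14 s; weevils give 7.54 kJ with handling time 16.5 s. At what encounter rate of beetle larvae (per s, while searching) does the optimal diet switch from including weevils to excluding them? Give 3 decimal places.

At the threshold, the rate on beetle larvae alone equals the profitability of weevils: λ·7.8/(1 + λ·3.14) = 7.54/16.5 = 0.457.
Rearranging, λ(7.8 − 0.457×3.14) = 0.457, so λ = 0.457/6.365 = 0.07179 per s.

0.072 per s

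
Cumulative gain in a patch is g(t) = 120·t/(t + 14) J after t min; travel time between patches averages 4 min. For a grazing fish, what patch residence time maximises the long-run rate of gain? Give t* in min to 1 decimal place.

Maximise g(t)/(T+t): set derivative to zero → g'(t)(T+t) = g(t).
g'(t) = 120·14/(t + 14)². Setting 120·14/(t+14)² = 120t/[(t+14)(4+t)] gives 14(4+t) = t(t+14), so t² = 14×4 = 56.
t* = √56 = 7.483 min.

7.5 min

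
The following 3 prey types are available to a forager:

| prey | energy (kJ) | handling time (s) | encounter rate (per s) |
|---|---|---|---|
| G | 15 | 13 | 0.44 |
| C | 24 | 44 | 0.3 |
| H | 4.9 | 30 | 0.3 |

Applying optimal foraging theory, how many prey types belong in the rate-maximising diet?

1

Rank by E/h (kJ/s): G 1.15, C 0.545, H 0.163. Include each in turn until the next type's E/h falls below the running intake rate.
Rate on top 1: 0.9821. C: 0.545 < 0.9821 → exclude; stop.
Optimal diet: G — 1 of 3 types.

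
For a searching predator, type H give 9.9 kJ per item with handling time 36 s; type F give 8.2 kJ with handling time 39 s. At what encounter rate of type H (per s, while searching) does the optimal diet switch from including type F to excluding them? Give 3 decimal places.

At the threshold, the rate on type H alone equals the profitability of type F: λ·9.9/(1 + λ·36) = 8.2/39 = 0.2103.
Rearranging, λ(9.9 − 0.2103×36) = 0.2103, so λ = 0.2103/2.331 = 0.09021 per s.

0.090 per s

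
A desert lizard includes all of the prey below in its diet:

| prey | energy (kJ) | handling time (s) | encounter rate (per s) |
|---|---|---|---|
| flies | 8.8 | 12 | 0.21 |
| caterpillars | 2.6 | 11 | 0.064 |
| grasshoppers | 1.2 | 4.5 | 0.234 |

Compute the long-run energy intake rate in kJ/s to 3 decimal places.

R = Σλ_iE_i / (1 + Σλ_ih_i)
Numerator: 0.21×8.8 + 0.064×2.6 + 0.234×1.2 = 2.295
Denominator: 1 + 0.21×12 + 0.064×11 + 0.234×4.5 = 5.277
R = 2.295/5.277 = 0.4349 kJ/s

0.435 kJ/s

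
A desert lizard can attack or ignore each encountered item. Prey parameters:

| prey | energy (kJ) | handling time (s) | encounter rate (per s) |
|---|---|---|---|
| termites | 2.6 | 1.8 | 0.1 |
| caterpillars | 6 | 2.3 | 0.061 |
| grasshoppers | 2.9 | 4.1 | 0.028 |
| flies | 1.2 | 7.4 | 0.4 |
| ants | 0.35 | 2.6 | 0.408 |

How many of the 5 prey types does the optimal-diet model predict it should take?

Rank by E/h (kJ/s): caterpillars 2.61, termites 1.44, grasshoppers 0.707, flies 0.162, ants 0.135. Include each in turn until the next type's E/h falls below the running intake rate.
Rate on top 1: 0.321. termites: 1.44 > 0.321 → include.
Rate on top 2: 0.4741. grasshoppers: 0.707 > 0.4741 → include.
Rate on top 3: 0.4928. flies: 0.162 < 0.4928 → exclude; stop.
Optimal diet: caterpillars, termites, grasshoppers — 3 of 5 types.

3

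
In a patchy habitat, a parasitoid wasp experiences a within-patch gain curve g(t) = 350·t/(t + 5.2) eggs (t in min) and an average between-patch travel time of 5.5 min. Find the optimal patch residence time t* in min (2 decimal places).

5.35 min

By the marginal value theorem, leave when the instantaneous gain rate g'(t) equals the habitat-wide average g(t)/(T + t).
g'(t) = 350·5.2/(t + 5.2)². Setting 350·5.2/(t+5.2)² = 350t/[(t+5.2)(5.5+t)] gives 5.2(5.5+t) = t(t+5.2), so t² = 5.2×5.5 = 28.6.
t* = √28.6 = 5.348 min.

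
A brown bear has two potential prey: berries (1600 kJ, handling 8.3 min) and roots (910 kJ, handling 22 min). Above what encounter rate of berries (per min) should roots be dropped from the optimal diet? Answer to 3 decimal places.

Drop roots once their profitability E₂/h₂ falls below the rate achievable on berries alone: E₂/h₂ = λE₁/(1 + λh₁).
Solve for λ: λE₁h₂ = E₂(1 + λh₁) → λ(E₁h₂ − E₂h₁) = E₂ → λ = E₂/(E₁h₂ − E₂h₁).
λ = 910/(1600×22 − 910×8.3) = 910/2.765e+04 = 0.03291 per min.

0.033 per min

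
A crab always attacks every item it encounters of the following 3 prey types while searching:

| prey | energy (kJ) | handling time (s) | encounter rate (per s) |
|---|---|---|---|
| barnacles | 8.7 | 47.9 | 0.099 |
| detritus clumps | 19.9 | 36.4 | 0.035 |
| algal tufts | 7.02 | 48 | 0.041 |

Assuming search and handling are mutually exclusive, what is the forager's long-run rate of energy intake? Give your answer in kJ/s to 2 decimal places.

0.21 kJ/s

R = Σλ_iE_i / (1 + Σλ_ih_i)
Numerator: 0.099×8.7 + 0.035×19.9 + 0.041×7.02 = 1.846
Denominator: 1 + 0.099×47.9 + 0.035×36.4 + 0.041×48 = 8.984
R = 1.846/8.984 = 0.2054 kJ/s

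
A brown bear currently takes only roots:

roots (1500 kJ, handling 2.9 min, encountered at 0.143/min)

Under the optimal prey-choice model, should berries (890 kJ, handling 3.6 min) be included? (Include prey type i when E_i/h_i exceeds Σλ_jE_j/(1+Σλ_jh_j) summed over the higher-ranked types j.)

Current rate: (0.143×1500)/(1 + 0.143×2.9) = 151.6 kJ/min.
berries: E/h = 890/3.6 = 247.2 kJ/min.
247.2 > 151.6, so adding berries raises the average — include it.

Yes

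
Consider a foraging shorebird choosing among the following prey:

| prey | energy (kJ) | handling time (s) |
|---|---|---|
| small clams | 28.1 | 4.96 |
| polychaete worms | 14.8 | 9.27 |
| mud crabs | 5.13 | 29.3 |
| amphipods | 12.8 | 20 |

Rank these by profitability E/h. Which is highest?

small clams

Profitability E/h (kJ/s): small clams = 28.1/4.96 = 5.67, polychaete worms = 14.8/9.27 = 1.6, mud crabs = 5.13/29.3 = 0.175, amphipods = 12.8/20 = 0.64.
Ranked: small clams > polychaete worms > amphipods > mud crabs.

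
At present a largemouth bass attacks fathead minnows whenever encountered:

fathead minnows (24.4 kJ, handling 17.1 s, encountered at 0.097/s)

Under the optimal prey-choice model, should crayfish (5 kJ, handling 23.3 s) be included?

Current rate: (0.097×24.4)/(1 + 0.097×17.1) = 0.8902 kJ/s.
Profitability of crayfish: 5/23.3 = 0.2146 kJ/s.
0.2146 < 0.8902, so adding crayfish would lower the average — exclude it.

No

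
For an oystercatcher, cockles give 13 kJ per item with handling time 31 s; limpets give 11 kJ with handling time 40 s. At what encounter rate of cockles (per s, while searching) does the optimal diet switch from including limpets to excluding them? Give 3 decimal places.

0.061 per s

Drop limpets once their profitability E₂/h₂ falls below the rate achievable on cockles alone: E₂/h₂ = λE₁/(1 + λh₁).
Solve for λ: λE₁h₂ = E₂(1 + λh₁) → λ(E₁h₂ − E₂h₁) = E₂ → λ = E₂/(E₁h₂ − E₂h₁).
λ = 11/(13×40 − 11×31) = 11/179 = 0.06145 per s.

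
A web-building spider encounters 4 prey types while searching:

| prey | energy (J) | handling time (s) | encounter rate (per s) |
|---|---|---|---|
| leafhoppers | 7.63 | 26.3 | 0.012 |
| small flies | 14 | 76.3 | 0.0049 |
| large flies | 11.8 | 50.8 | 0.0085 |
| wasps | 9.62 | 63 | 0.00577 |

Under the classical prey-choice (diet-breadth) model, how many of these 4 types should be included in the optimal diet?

4

Rank by E/h (J/s): leafhoppers 0.29, large flies 0.232, small flies 0.183, wasps 0.153. Include each in turn until the next type's E/h falls below the running intake rate.
Rate on top 1: 0.0696. large flies: 0.232 > 0.0696 → include.
Rate on top 2: 0.1098. small flies: 0.183 > 0.1098 → include.
Rate on top 3: 0.1228. wasps: 0.153 > 0.1228 → include.
Optimal diet: leafhoppers, large flies, small flies, wasps — 4 of 4 types.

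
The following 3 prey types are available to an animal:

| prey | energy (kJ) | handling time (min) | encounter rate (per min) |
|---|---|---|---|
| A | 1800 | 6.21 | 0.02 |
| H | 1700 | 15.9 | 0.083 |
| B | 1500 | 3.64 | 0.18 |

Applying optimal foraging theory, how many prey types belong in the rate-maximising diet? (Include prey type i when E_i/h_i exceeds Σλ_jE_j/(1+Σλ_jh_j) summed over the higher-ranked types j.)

2

E/h in descending order: B 412, A 290, H 107 kJ/min. The optimal diet is the largest prefix of this list for which every included type satisfies E_i/h_i > R on the types above it.
Rate on top 1: 163.1. A: 290 > 163.1 → include.
Rate on top 2: 172. H: 107 < 172 → exclude; stop.
Optimal diet: B, A — 2 of 3 types.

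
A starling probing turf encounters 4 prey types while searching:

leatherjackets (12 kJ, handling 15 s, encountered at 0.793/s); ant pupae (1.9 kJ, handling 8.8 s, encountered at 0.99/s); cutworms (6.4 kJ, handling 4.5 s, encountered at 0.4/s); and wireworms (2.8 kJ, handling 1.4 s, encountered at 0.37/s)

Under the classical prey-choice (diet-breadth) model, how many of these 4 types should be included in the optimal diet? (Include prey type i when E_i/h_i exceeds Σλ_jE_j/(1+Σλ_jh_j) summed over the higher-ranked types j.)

E/h in descending order: wireworms 2, cutworms 1.42, leatherjackets 0.8, ant pupae 0.216 kJ/s. The optimal diet is the largest prefix of this list for which every included type satisfies E_i/h_i > R on the types above it.
Rate on top 1: 0.6825. cutworms: 1.42 > 0.6825 → include.
Rate on top 2: 1.084. leatherjackets: 0.8 < 1.084 → exclude; stop.
Optimal diet: wireworms, cutworms — 2 of 4 types.

2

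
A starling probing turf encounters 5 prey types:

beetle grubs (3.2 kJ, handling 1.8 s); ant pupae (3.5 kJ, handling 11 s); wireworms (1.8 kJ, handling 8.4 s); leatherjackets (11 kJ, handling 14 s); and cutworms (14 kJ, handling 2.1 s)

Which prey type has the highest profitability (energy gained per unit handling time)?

cutworms

Profitability E/h (kJ/s): beetle grubs = 3.2/1.8 = 1.78, ant pupae = 3.5/11 = 0.318, wireworms = 1.8/8.4 = 0.214, leatherjackets = 11/14 = 0.786, cutworms = 14/2.1 = 6.67.
Ranked: cutworms > beetle grubs > leatherjackets > ant pupae > wireworms.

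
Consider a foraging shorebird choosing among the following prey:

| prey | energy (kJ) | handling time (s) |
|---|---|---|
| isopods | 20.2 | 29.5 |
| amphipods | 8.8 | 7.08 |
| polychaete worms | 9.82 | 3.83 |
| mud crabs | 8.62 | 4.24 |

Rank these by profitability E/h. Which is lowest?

isopods

In descending order of E/h:
polychaete worms: 9.82/3.83 = 2.56 kJ/s
mud crabs: 8.62/4.24 = 2.03 kJ/s
amphipods: 8.8/7.08 = 1.24 kJ/s
isopods: 20.2/29.5 = 0.685 kJ/s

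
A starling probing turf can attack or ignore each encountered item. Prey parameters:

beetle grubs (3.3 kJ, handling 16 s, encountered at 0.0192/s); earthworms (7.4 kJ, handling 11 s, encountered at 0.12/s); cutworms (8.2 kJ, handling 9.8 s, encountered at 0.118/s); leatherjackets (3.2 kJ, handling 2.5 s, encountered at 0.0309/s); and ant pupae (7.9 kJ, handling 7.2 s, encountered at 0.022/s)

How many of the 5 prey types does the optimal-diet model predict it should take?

4

Rank by E/h (kJ/s): leatherjackets 1.28, ant pupae 1.1, cutworms 0.837, earthworms 0.673, beetle grubs 0.206. Include each in turn until the next type's E/h falls below the running intake rate.
Rate on top 1: 0.09179. ant pupae: 1.1 > 0.09179 → include.
Rate on top 2: 0.2207. cutworms: 0.837 > 0.2207 → include.
Rate on top 3: 0.5185. earthworms: 0.673 > 0.5185 → include.
Rate on top 4: 0.5733. beetle grubs: 0.206 < 0.5733 → exclude; stop.
Optimal diet: leatherjackets, ant pupae, cutworms, earthworms — 4 of 5 types.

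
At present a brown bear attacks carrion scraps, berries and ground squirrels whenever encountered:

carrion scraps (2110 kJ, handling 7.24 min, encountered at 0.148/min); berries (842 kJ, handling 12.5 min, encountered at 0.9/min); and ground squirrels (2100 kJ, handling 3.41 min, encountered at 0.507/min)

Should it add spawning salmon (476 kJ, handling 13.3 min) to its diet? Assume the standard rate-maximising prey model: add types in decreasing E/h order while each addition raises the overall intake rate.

No

Current rate: (0.148×2110 + 0.9×842 + 0.507×2100)/(1 + 0.148×7.24 + 0.9×12.5 + 0.507×3.41) = 141.8 kJ/min.
Profitability of spawning salmon: 476/13.3 = 35.79 kJ/min.
35.79 < 141.8, so adding spawning salmon would lower the average — exclude it.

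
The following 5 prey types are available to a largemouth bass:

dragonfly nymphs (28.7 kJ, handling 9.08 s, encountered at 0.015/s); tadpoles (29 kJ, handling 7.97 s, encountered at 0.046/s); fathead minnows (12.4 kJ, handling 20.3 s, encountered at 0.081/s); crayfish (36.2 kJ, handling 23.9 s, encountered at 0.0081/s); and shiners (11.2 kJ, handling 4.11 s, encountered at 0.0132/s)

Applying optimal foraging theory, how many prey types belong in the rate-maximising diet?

4

Profitabilities (E/h, kJ/s): tadpoles 3.64, dragonfly nymphs 3.16, shiners 2.73, crayfish 1.51, fathead minnows 0.611. Add prey in this order while the next type's profitability exceeds the intake rate on those already taken.
Rate on top 1: 0.9761. dragonfly nymphs: 3.16 > 0.9761 → include.
Rate on top 2: 1.174. shiners: 2.73 > 1.174 → include.
Rate on top 3: 1.228. crayfish: 1.51 > 1.228 → include.
Rate on top 4: 1.26. fathead minnows: 0.611 < 1.26 → exclude; stop.
Optimal diet: tadpoles, dragonfly nymphs, shiners, crayfish — 4 of 5 types.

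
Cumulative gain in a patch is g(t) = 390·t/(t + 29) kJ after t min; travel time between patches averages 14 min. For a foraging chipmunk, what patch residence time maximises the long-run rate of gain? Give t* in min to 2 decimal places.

20.15 min

By the marginal value theorem, leave when the instantaneous gain rate g'(t) equals the habitat-wide average g(t)/(T + t).
g'(t) = 390·29/(t + 29)². Setting 390·29/(t+29)² = 390t/[(t+29)(14+t)] gives 29(14+t) = t(t+29), so t² = 29×14 = 406.
t* = √406 = 20.15 min.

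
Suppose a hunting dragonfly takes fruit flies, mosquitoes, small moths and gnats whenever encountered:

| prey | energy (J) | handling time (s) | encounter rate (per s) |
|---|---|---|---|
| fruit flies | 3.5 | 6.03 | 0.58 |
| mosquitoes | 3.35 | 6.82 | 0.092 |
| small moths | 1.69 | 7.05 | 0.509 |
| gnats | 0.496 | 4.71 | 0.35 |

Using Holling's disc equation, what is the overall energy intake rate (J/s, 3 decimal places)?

0.325 J/s

Energy encountered per unit search time: 0.58×3.5 + 0.092×3.35 + 0.509×1.69 + 0.35×0.496 = 3.372 J/s.
Handling time per unit search time: 0.58×6.03 + 0.092×6.82 + 0.509×7.05 + 0.35×4.71 = 9.362.
Rate = 3.372/(1 + 9.362) = 0.3254 J/s.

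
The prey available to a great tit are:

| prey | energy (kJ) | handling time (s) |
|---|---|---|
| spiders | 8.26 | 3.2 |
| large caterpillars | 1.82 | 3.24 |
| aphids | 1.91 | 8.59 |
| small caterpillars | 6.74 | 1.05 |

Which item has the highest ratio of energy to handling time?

small caterpillars

In descending order of E/h:
small caterpillars: 6.74/1.05 = 6.42 kJ/s
spiders: 8.26/3.2 = 2.58 kJ/s
large caterpillars: 1.82/3.24 = 0.562 kJ/s
aphids: 1.91/8.59 = 0.222 kJ/s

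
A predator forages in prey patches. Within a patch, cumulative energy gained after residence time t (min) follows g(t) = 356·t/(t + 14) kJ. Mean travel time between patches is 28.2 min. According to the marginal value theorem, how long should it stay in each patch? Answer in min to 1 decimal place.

19.9 min

By the marginal value theorem, leave when the instantaneous gain rate g'(t) equals the habitat-wide average g(t)/(T + t).
g'(t) = 356·14/(t + 14)². Setting 356·14/(t+14)² = 356t/[(t+14)(28.2+t)] gives 14(28.2+t) = t(t+14), so t² = 14×28.2 = 394.8.
t* = √394.8 = 19.87 min.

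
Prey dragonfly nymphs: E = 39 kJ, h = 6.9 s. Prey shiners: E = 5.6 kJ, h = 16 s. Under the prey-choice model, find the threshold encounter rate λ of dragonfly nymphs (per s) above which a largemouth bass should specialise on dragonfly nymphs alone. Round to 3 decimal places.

At the threshold, the rate on dragonfly nymphs alone equals the profitability of shiners: λ·39/(1 + λ·6.9) = 5.6/16 = 0.35.
Rearranging, λ(39 − 0.35×6.9) = 0.35, so λ = 0.35/36.59 = 0.009567 per s.

0.010 per s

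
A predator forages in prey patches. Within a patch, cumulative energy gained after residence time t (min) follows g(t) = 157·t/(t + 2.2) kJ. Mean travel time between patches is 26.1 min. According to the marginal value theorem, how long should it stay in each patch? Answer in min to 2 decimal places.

7.58 min

Optimal t* satisfies g'(t*) = g(t*)/(T + t*).
g'(t) = 157·2.2/(t + 2.2)². Setting 157·2.2/(t+2.2)² = 157t/[(t+2.2)(26.1+t)] gives 2.2(26.1+t) = t(t+2.2), so t² = 2.2×26.1 = 57.42.
t* = √57.42 = 7.578 min.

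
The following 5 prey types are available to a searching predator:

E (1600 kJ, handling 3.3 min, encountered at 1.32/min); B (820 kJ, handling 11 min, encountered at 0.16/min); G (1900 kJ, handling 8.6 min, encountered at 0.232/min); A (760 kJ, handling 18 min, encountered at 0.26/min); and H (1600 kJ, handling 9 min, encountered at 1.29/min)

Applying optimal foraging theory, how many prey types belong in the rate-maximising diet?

E/h in descending order: E 485, G 221, H 178, B 74.5, A 42.2 kJ/min. The optimal diet is the largest prefix of this list for which every included type satisfies E_i/h_i > R on the types above it.
Rate on top 1: 394.3. G: 221 < 394.3 → exclude; stop.
Optimal diet: E — 1 of 5 types.

1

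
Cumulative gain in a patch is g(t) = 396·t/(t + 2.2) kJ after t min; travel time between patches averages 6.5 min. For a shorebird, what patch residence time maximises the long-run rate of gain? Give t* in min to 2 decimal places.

Maximise g(t)/(T+t): set derivative to zero → g'(t)(T+t) = g(t).
g'(t) = 396·2.2/(t + 2.2)². Setting 396·2.2/(t+2.2)² = 396t/[(t+2.2)(6.5+t)] gives 2.2(6.5+t) = t(t+2.2), so t² = 2.2×6.5 = 14.3.
t* = √14.3 = 3.782 min.

3.78 min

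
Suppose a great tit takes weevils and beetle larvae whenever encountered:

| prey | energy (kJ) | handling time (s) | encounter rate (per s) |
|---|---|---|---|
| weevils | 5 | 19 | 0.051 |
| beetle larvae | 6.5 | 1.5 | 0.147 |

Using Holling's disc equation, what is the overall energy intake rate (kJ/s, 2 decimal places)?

0.55 kJ/s

R = Σλ_iE_i / (1 + Σλ_ih_i)
Numerator: 0.051×5 + 0.147×6.5 = 1.21
Denominator: 1 + 0.051×19 + 0.147×1.5 = 2.189
R = 1.21/2.189 = 0.5529 kJ/s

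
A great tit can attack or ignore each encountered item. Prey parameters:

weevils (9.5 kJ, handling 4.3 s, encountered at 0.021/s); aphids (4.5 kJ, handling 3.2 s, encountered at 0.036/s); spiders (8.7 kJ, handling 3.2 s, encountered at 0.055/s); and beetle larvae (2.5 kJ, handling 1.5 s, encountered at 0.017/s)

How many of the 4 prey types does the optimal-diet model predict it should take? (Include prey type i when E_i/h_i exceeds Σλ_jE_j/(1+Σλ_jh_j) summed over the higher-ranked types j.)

Rank by E/h (kJ/s): spiders 2.72, weevils 2.21, beetle larvae 1.67, aphids 1.41. Include each in turn until the next type's E/h falls below the running intake rate.
Rate on top 1: 0.4069. weevils: 2.21 > 0.4069 → include.
Rate on top 2: 0.5354. beetle larvae: 1.67 > 0.5354 → include.
Rate on top 3: 0.5577. aphids: 1.41 > 0.5577 → include.
Optimal diet: spiders, weevils, beetle larvae, aphids — 4 of 4 types.

4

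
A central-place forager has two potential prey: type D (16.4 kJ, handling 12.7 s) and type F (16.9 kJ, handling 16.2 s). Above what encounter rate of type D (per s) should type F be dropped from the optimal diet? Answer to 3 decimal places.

0.331 per s

At the threshold, the rate on type D alone equals the profitability of type F: λ·16.4/(1 + λ·12.7) = 16.9/16.2 = 1.043.
Rearranging, λ(16.4 − 1.043×12.7) = 1.043, so λ = 1.043/3.151 = 0.331 per s.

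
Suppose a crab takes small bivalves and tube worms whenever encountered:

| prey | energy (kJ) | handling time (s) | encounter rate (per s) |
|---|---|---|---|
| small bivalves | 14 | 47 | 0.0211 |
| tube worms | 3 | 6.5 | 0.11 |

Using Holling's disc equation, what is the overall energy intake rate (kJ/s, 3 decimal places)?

Energy encountered per unit search time: 0.0211×14 + 0.11×3 = 0.6254 kJ/s.
Handling time per unit search time: 0.0211×47 + 0.11×6.5 = 1.707.
Rate = 0.6254/(1 + 1.707) = 0.2311 kJ/s.

0.231 kJ/s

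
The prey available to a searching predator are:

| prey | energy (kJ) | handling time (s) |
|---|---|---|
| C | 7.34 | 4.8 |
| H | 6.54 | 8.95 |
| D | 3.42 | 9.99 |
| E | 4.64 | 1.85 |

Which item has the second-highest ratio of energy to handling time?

C

In descending order of E/h:
E: 4.64/1.85 = 2.51 kJ/s
C: 7.34/4.8 = 1.53 kJ/s
H: 6.54/8.95 = 0.731 kJ/s
D: 3.42/9.99 = 0.342 kJ/s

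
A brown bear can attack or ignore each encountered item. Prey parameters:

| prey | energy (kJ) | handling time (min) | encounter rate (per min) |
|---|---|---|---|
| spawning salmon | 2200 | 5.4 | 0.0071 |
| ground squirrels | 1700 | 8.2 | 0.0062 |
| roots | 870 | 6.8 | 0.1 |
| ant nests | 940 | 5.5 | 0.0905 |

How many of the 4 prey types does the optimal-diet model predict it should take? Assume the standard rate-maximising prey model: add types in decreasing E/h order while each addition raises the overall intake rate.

4

E/h in descending order: spawning salmon 407, ground squirrels 207, ant nests 171, roots 128 kJ/min. The optimal diet is the largest prefix of this list for which every included type satisfies E_i/h_i > R on the types above it.
Rate on top 1: 15.04. ground squirrels: 207 > 15.04 → include.
Rate on top 2: 24.02. ant nests: 171 > 24.02 → include.
Rate on top 3: 70.09. roots: 128 > 70.09 → include.
Optimal diet: spawning salmon, ground squirrels, ant nests, roots — 4 of 4 types.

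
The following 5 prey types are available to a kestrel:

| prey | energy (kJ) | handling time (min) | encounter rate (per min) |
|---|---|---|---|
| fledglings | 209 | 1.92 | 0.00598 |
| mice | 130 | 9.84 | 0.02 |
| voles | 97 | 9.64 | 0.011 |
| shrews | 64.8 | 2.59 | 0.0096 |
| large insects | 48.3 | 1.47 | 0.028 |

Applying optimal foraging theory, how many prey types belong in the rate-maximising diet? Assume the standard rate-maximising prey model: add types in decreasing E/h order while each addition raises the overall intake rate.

E/h in descending order: fledglings 109, large insects 32.9, shrews 25, mice 13.2, voles 10.1 kJ/min. The optimal diet is the largest prefix of this list for which every included type satisfies E_i/h_i > R on the types above it.
Rate on top 1: 1.236. large insects: 32.9 > 1.236 → include.
Rate on top 2: 2.472. shrews: 25 > 2.472 → include.
Rate on top 3: 2.992. mice: 13.2 > 2.992 → include.
Rate on top 4: 4.571. voles: 10.1 > 4.571 → include.
Optimal diet: fledglings, large insects, shrews, mice, voles — 5 of 5 types.

5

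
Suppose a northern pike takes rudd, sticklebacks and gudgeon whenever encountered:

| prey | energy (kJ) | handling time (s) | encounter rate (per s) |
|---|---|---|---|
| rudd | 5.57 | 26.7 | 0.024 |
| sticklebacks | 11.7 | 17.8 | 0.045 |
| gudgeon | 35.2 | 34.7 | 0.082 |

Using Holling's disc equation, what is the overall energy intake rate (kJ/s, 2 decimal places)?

0.67 kJ/s

Energy encountered per unit search time: 0.024×5.57 + 0.045×11.7 + 0.082×35.2 = 3.547 kJ/s.
Handling time per unit search time: 0.024×26.7 + 0.045×17.8 + 0.082×34.7 = 4.287.
Rate = 3.547/(1 + 4.287) = 0.6708 kJ/s.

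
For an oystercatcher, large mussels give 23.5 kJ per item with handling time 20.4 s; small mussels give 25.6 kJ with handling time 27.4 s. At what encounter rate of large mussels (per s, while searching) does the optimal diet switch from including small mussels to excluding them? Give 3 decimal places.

The zero-one rule: include small mussels iff E₂/h₂ > λE₁/(1+λh₁). Equality gives the switch point.
λE₁h₂ = E₂ + λE₂h₁ ⇒ λ = E₂/(E₁h₂ − E₂h₁) = 25.6/(643.9 − 522.2) = 0.2104 per s.

0.210 per s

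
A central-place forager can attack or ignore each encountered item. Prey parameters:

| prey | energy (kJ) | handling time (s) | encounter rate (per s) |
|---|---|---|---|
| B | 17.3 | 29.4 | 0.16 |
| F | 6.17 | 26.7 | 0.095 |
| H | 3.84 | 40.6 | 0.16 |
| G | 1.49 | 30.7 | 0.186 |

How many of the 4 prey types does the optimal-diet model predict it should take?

1

Profitabilities (E/h, kJ/s): B 0.588, F 0.231, H 0.0946, G 0.0485. Add prey in this order while the next type's profitability exceeds the intake rate on those already taken.
Rate on top 1: 0.4853. F: 0.231 < 0.4853 → exclude; stop.
Optimal diet: B — 1 of 4 types.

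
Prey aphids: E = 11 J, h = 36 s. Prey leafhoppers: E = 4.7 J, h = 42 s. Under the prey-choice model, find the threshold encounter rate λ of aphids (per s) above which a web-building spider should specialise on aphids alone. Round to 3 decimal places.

The zero-one rule: include leafhoppers iff E₂/h₂ > λE₁/(1+λh₁). Equality gives the switch point.
λE₁h₂ = E₂ + λE₂h₁ ⇒ λ = E₂/(E₁h₂ − E₂h₁) = 4.7/(462 − 169.2) = 0.01605 per s.

0.016 per s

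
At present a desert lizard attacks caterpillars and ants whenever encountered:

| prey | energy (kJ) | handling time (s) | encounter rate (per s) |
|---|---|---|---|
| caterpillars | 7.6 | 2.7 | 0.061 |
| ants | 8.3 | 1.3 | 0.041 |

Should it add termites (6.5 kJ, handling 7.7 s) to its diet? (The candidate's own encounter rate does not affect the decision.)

Yes

Intake rate on the current diet: R = (0.061×7.6 + 0.041×8.3) / (1 + 0.061×2.7 + 0.041×1.3) = 0.8039/1.218 = 0.66 kJ/s.
Profitability of termites: 6.5/7.7 = 0.8442 kJ/s.
Since 0.8442 > R, including termites increases the long-run rate.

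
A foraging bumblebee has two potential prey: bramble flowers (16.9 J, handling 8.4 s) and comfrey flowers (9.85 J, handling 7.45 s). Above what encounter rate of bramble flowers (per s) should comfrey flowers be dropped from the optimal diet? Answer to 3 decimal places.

0.228 per s

Drop comfrey flowers once their profitability E₂/h₂ falls below the rate achievable on bramble flowers alone: E₂/h₂ = λE₁/(1 + λh₁).
Solve for λ: λE₁h₂ = E₂(1 + λh₁) → λ(E₁h₂ − E₂h₁) = E₂ → λ = E₂/(E₁h₂ − E₂h₁).
λ = 9.85/(16.9×7.45 − 9.85×8.4) = 9.85/43.16 = 0.2282 per s.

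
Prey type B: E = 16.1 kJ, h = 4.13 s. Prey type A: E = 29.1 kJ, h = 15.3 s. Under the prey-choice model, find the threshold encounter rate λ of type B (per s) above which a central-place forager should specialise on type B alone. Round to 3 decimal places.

At the threshold, the rate on type B alone equals the profitability of type A: λ·16.1/(1 + λ·4.13) = 29.1/15.3 = 1.902.
Rearranging, λ(16.1 − 1.902×4.13) = 1.902, so λ = 1.902/8.245 = 0.2307 per s.

0.231 per s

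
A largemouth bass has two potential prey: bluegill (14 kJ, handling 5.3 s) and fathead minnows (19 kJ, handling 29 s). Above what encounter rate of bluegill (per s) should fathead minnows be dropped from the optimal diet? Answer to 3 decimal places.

The zero-one rule: include fathead minnows iff E₂/h₂ > λE₁/(1+λh₁). Equality gives the switch point.
λE₁h₂ = E₂ + λE₂h₁ ⇒ λ = E₂/(E₁h₂ − E₂h₁) = 19/(406 − 100.7) = 0.06223 per s.

0.062 per s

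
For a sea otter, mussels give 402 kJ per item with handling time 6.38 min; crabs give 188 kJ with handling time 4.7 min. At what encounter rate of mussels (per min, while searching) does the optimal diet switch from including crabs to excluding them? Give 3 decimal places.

Drop crabs once their profitability E₂/h₂ falls below the rate achievable on mussels alone: E₂/h₂ = λE₁/(1 + λh₁).
Solve for λ: λE₁h₂ = E₂(1 + λh₁) → λ(E₁h₂ − E₂h₁) = E₂ → λ = E₂/(E₁h₂ − E₂h₁).
λ = 188/(402×4.7 − 188×6.38) = 188/690 = 0.2725 per min.

0.272 per min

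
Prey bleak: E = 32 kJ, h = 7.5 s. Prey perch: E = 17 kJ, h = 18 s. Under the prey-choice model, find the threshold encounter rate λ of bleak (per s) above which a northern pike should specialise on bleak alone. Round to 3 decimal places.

The zero-one rule: include perch iff E₂/h₂ > λE₁/(1+λh₁). Equality gives the switch point.
λE₁h₂ = E₂ + λE₂h₁ ⇒ λ = E₂/(E₁h₂ − E₂h₁) = 17/(576 − 127.5) = 0.0379 per s.

0.038 per s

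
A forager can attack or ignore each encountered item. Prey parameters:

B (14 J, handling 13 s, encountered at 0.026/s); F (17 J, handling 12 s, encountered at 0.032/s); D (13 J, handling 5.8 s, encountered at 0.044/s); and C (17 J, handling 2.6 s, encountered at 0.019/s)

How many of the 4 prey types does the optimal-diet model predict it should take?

4

Profitabilities (E/h, J/s): C 6.54, D 2.24, F 1.42, B 1.08. Add prey in this order while the next type's profitability exceeds the intake rate on those already taken.
Rate on top 1: 0.3078. D: 2.24 > 0.3078 → include.
Rate on top 2: 0.686. F: 1.42 > 0.686 → include.
Rate on top 3: 0.8522. B: 1.08 > 0.8522 → include.
Optimal diet: C, D, F, B — 4 of 4 types.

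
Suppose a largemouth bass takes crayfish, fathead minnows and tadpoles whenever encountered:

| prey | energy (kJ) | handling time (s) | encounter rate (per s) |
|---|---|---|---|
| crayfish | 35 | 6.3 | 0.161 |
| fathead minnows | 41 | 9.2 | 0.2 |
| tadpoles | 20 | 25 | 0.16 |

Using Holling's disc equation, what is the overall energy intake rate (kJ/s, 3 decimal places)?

2.169 kJ/s

R = (0.161×35 + 0.2×41 + 0.16×20) / (1 + 0.161×6.3 + 0.2×9.2 + 0.16×25) = 17.04/7.854 = 2.169 kJ/s.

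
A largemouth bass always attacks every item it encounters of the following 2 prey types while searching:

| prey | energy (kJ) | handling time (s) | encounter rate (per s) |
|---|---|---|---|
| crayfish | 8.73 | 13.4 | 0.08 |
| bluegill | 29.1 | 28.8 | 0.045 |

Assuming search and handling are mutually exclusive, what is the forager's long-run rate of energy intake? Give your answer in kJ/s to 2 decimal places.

0.60 kJ/s

R = Σλ_iE_i / (1 + Σλ_ih_i)
Numerator: 0.08×8.73 + 0.045×29.1 = 2.008
Denominator: 1 + 0.08×13.4 + 0.045×28.8 = 3.368
R = 2.008/3.368 = 0.5962 kJ/s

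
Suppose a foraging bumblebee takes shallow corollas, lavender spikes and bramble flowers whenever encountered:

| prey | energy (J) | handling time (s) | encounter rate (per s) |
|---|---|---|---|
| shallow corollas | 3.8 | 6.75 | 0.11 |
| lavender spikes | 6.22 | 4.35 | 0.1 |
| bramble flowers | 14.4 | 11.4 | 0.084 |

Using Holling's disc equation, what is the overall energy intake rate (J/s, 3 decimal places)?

R = (0.11×3.8 + 0.1×6.22 + 0.084×14.4) / (1 + 0.11×6.75 + 0.1×4.35 + 0.084×11.4) = 2.25/3.135 = 0.7176 J/s.

0.718 J/s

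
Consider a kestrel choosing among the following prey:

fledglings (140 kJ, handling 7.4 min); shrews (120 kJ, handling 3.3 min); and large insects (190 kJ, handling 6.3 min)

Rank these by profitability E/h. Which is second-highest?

large insects

Profitability E/h (kJ/min): fledglings = 140/7.4 = 18.9, shrews = 120/3.3 = 36.4, large insects = 190/6.3 = 30.2.
Ranked: shrews > large insects > fledglings.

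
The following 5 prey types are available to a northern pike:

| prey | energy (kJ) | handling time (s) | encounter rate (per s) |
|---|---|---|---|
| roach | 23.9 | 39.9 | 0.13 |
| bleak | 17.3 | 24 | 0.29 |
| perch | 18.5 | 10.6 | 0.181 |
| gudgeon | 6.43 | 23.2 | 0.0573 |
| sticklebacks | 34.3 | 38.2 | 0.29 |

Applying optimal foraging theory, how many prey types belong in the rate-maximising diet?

Profitabilities (E/h, kJ/s): perch 1.75, sticklebacks 0.898, bleak 0.721, roach 0.599, gudgeon 0.277. Add prey in this order while the next type's profitability exceeds the intake rate on those already taken.
Rate on top 1: 1.147. sticklebacks: 0.898 < 1.147 → exclude; stop.
Optimal diet: perch — 1 of 5 types.

1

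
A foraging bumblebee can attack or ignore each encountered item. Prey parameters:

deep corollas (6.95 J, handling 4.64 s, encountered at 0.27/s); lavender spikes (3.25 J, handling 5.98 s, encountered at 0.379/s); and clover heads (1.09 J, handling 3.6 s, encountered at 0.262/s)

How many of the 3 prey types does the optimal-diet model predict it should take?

E/h in descending order: deep corollas 1.5, lavender spikes 0.543, clover heads 0.303 J/s. The optimal diet is the largest prefix of this list for which every included type satisfies E_i/h_i > R on the types above it.
Rate on top 1: 0.833. lavender spikes: 0.543 < 0.833 → exclude; stop.
Optimal diet: deep corollas — 1 of 3 types.

1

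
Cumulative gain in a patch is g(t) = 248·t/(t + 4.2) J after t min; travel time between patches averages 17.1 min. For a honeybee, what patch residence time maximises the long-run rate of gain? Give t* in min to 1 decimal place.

By the marginal value theorem, leave when the instantaneous gain rate g'(t) equals the habitat-wide average g(t)/(T + t).
g'(t) = 248·4.2/(t + 4.2)². Setting 248·4.2/(t+4.2)² = 248t/[(t+4.2)(17.1+t)] gives 4.2(17.1+t) = t(t+4.2), so t² = 4.2×17.1 = 71.82.
t* = √71.82 = 8.475 min.

8.5 min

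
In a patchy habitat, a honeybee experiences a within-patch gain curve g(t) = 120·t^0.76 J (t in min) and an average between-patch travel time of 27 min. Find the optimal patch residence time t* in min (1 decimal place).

85.5 min

Maximise g(t)/(T+t): set derivative to zero → g'(t)(T+t) = g(t).
g'(t) = 0.76·120·t^-0.24. Setting 0.76·120·t^-0.24 = 120·t^0.76/(27+t) gives 0.76(27+t) = t, so 0.24·t = 0.76×27.
t* = 0.76×27/0.24 = 85.5 min.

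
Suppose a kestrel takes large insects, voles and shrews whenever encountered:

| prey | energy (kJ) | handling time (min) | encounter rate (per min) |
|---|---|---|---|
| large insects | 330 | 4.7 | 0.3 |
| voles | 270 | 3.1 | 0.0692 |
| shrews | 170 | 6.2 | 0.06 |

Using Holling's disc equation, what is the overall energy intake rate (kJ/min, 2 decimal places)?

42.68 kJ/min

R = Σλ_iE_i / (1 + Σλ_ih_i)
Numerator: 0.3×330 + 0.0692×270 + 0.06×170 = 127.9
Denominator: 1 + 0.3×4.7 + 0.0692×3.1 + 0.06×6.2 = 2.997
R = 127.9/2.997 = 42.68 kJ/min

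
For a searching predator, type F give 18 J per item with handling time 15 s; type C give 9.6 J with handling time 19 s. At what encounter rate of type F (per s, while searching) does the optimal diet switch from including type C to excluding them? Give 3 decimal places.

At the threshold, the rate on type F alone equals the profitability of type C: λ·18/(1 + λ·15) = 9.6/19 = 0.5053.
Rearranging, λ(18 − 0.5053×15) = 0.5053, so λ = 0.5053/10.42 = 0.04848 per s.

0.048 per s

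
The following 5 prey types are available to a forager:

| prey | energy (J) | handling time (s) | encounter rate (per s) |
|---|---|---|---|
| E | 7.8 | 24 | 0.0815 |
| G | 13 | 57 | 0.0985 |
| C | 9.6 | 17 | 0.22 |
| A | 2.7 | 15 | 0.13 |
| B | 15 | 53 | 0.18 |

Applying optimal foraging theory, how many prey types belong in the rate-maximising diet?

1

E/h in descending order: C 0.565, E 0.325, B 0.283, G 0.228, A 0.18 J/s. The optimal diet is the largest prefix of this list for which every included type satisfies E_i/h_i > R on the types above it.
Rate on top 1: 0.4456. E: 0.325 < 0.4456 → exclude; stop.
Optimal diet: C — 1 of 5 types.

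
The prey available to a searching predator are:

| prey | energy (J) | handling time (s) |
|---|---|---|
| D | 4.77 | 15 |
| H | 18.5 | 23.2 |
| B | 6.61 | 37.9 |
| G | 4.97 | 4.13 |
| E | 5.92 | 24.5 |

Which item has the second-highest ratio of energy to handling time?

In descending order of E/h:
G: 4.97/4.13 = 1.2 J/s
H: 18.5/23.2 = 0.797 J/s
D: 4.77/15 = 0.318 J/s
E: 5.92/24.5 = 0.242 J/s
B: 6.61/37.9 = 0.174 J/s

H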